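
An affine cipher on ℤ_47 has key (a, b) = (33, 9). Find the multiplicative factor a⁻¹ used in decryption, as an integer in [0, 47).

10

Apply the Euclidean algorithm to 47 and 33:
47 = 1*33 + 14
33 = 2*14 + 5
14 = 2*5 + 4
5 = 1*4 + 1
4 = 4*1 + 0
Since gcd(33, 47) = 1, back-substitute to write 1 as a combination:
1 = 5 − 4
1 = −14 + 3·5
1 = 3·33 − 7·14
1 = −7·47 + 10·33
So 33·10 ≡ 1 (mod 47).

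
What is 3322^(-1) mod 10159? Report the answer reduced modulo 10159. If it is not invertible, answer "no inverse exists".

Apply the Euclidean algorithm to 10159 and 3322:
10159 = 3×3322 + 193
3322 = 17×193 + 41
193 = 4×41 + 29
41 = 1×29 + 12
29 = 2×12 + 5
12 = 2×5 + 2
5 = 2×2 + 1
2 = 2×1 + 0
Since gcd(3322, 10159) = 1, back-substitute to write 1 as a combination:
1 = 5 − 2·2
1 = −2·12 + 5·5
1 = 5·29 − 12·12
1 = −12·41 + 17·29
1 = 17·193 − 80·41
1 = −80·3322 + 1377·193
1 = 1377·10159 − 4211·3322
Thus 3322·(-4211) ≡ 1 (mod 10159); reducing, -4211 mod 10159 = 5948.

5948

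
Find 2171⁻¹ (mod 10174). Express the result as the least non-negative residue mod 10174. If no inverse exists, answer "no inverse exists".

Run Euclid on (10174, 2171):
10174 = 4·2171 + 1490
2171 = 1·1490 + 681
1490 = 2·681 + 128
681 = 5·128 + 41
128 = 3·41 + 5
41 = 8·5 + 1
5 = 5·1 + 0
The gcd is 1. Working backward:
1 = 41 − 8·5
1 = −8·128 + 25·41
1 = 25·681 − 133·128
1 = −133·1490 + 291·681
1 = 291·2171 − 424·1490
1 = −424·10174 + 1987·2171
So 2171·1987 ≡ 1 (mod 10174).

1987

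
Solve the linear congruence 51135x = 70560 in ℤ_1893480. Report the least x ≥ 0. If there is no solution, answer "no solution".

First find gcd(51135, 1893480):
1893480 = 37*51135 + 1485
51135 = 34*1485 + 645
1485 = 2*645 + 195
645 = 3*195 + 60
195 = 3*60 + 15
60 = 4*15 + 0
gcd = 15 and 15 | 70560, so solutions exist. Divide through by 15: 3409x ≡ 4704 (mod 126232).
Now find 3409⁻¹ mod 126232:
126232 = 37·3409 + 99
3409 = 34·99 + 43
99 = 2·43 + 13
43 = 3·13 + 4
13 = 3·4 + 1
4 = 4·1 + 0
Back-substitute:
1 = 13 − 3·4
1 = −3·43 + 10·13
1 = 10·99 − 23·43
1 = −23·3409 + 792·99
1 = 792·126232 − 29327·3409
So 3409·(-29327) ≡ 1 (mod 126232), i.e. 3409⁻¹ ≡ 96905.
Then x ≡ 96905·4704 ≡ 17368 (mod 126232); the smallest non-negative solution is x = 17368.

17368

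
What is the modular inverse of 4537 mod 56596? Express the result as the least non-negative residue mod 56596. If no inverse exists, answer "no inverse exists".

Extended Euclidean algorithm:
56596 = 12×4537 + 2152
4537 = 2×2152 + 233
2152 = 9×233 + 55
233 = 4×55 + 13
55 = 4×13 + 3
13 = 4×3 + 1
3 = 3×1 + 0
Since gcd(4537, 56596) = 1, back-substitute to write 1 as a combination:
1 = 13 − 4·3
1 = −4·55 + 17·13
1 = 17·233 − 72·55
1 = −72·2152 + 665·233
1 = 665·4537 − 1402·2152
1 = −1402·56596 + 17489·4537
So 4537·17489 ≡ 1 (mod 56596).

17489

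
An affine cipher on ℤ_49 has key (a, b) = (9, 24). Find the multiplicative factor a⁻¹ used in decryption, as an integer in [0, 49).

Extended Euclidean algorithm:
49 = 5*9 + 4
9 = 2*4 + 1
4 = 4*1 + 0
gcd = 1, so the inverse exists. Back-substitute:
1 = 9 − 2·4
1 = −2·49 + 11·9
So 9·11 ≡ 1 (mod 49).

11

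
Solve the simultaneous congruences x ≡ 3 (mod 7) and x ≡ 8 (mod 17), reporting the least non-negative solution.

Write x = 3 + 7·k. Then 7·k ≡ 8 − 3 ≡ 5 (mod 17).
Need 7⁻¹ mod 17. Extended Euclid on (17, 7):
17 = 2·7 + 3
7 = 2·3 + 1
3 = 3·1 + 0
Back-substitute:
1 = 7 − 2·3
1 = −2·17 + 5·7
7⁻¹ ≡ 5 (mod 17), so k ≡ 5·5 ≡ 8 (mod 17).
x = 3 + 7·8 = 59.

59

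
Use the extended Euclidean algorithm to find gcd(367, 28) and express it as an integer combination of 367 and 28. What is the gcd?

1

Repeated division:
367 = 13*28 + 3
28 = 9*3 + 1
3 = 3*1 + 0
gcd(367, 28) = 1.
Express as a combination:
1 = 28 − 9·3
1 = −9·367 + 118·28
So 1 = (-9)·367 + (118)·28.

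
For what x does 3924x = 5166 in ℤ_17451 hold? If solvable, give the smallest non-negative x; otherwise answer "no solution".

28

First find gcd(3924, 17451):
17451 = 4×3924 + 1755
3924 = 2×1755 + 414
1755 = 4×414 + 99
414 = 4×99 + 18
99 = 5×18 + 9
18 = 2×9 + 0
gcd = 9 and 9 | 5166, so solutions exist. Divide through by 9: 436x ≡ 574 (mod 1939).
Now find 436⁻¹ mod 1939:
1939 = 4×436 + 195
436 = 2×195 + 46
195 = 4×46 + 11
46 = 4×11 + 2
11 = 5×2 + 1
2 = 2×1 + 0
Back-substitute:
1 = 11 − 5·2
1 = −5·46 + 21·11
1 = 21·195 − 89·46
1 = −89·436 + 199·195
1 = 199·1939 − 885·436
So 436·(-885) ≡ 1 (mod 1939), i.e. 436⁻¹ ≡ 1054.
Then x ≡ 1054·574 ≡ 28 (mod 1939); the smallest non-negative solution is x = 28.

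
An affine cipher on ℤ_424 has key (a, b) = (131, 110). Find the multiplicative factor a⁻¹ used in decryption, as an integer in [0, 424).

Run Euclid on (424, 131):
424 = 3*131 + 31
131 = 4*31 + 7
31 = 4*7 + 3
7 = 2*3 + 1
3 = 3*1 + 0
gcd = 1, so the inverse exists. Back-substitute:
1 = 7 − 2·3
1 = −2·31 + 9·7
1 = 9·131 − 38·31
1 = −38·424 + 123·131
So 131·123 ≡ 1 (mod 424).

123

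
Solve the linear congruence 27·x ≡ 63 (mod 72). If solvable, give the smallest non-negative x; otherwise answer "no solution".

5

First find gcd(27, 72):
72 = 2·27 + 18
27 = 1·18 + 9
18 = 2·9 + 0
gcd = 9 and 9 | 63, so solutions exist. Divide through by 9: 3x ≡ 7 (mod 8).
Now find 3⁻¹ mod 8:
8 = 2*3 + 2
3 = 1*2 + 1
2 = 2*1 + 0
Back-substitute:
1 = 3 − 2
1 = −8 + 3·3
So 3⁻¹ ≡ 3 (mod 8).
Then x ≡ 3·7 ≡ 5 (mod 8); the smallest non-negative solution is x = 5.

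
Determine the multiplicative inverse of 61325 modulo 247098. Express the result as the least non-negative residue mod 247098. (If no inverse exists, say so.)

222773

Extended Euclidean algorithm:
247098 = 4·61325 + 1798
61325 = 34·1798 + 193
1798 = 9·193 + 61
193 = 3·61 + 10
61 = 6·10 + 1
10 = 10·1 + 0
Since gcd(61325, 247098) = 1, back-substitute to write 1 as a combination:
1 = 61 − 6·10
1 = −6·193 + 19·61
1 = 19·1798 − 177·193
1 = −177·61325 + 6037·1798
1 = 6037·247098 − 24325·61325
Thus 61325·(-24325) ≡ 1 (mod 247098); reducing, -24325 mod 247098 = 222773.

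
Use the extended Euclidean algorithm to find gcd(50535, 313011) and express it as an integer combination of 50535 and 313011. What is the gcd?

9

Apply Euclid's algorithm to 313011 and 50535:
313011 = 6×50535 + 9801
50535 = 5×9801 + 1530
9801 = 6×1530 + 621
1530 = 2×621 + 288
621 = 2×288 + 45
288 = 6×45 + 18
45 = 2×18 + 9
18 = 2×9 + 0
gcd(50535, 313011) = 9.
Express as a combination:
9 = 45 − 2·18
9 = −2·288 + 13·45
9 = 13·621 − 28·288
9 = −28·1530 + 69·621
9 = 69·9801 − 442·1530
9 = −442·50535 + 2279·9801
9 = 2279·313011 − 14116·50535
So 9 = (2279)·313011 + (-14116)·50535.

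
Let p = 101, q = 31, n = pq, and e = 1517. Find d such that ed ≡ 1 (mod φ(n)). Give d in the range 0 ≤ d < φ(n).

1853

φ(n) = (p−1)(q−1) = 100·30 = 3000.
Need d with 1517·d ≡ 1 (mod 3000). Apply the extended Euclidean algorithm:
3000 = 1*1517 + 1483
1517 = 1*1483 + 34
1483 = 43*34 + 21
34 = 1*21 + 13
21 = 1*13 + 8
13 = 1*8 + 5
8 = 1*5 + 3
5 = 1*3 + 2
3 = 1*2 + 1
2 = 2*1 + 0
Back-substitute:
1 = 3 − 2
1 = −5 + 2·3
1 = 2·8 − 3·5
1 = −3·13 + 5·8
1 = 5·21 − 8·13
1 = −8·34 + 13·21
1 = 13·1483 − 567·34
1 = −567·1517 + 580·1483
1 = 580·3000 − 1147·1517
So 1517·(-1147) ≡ 1 (mod 3000), hence d ≡ -1147 ≡ 1853 (mod 3000).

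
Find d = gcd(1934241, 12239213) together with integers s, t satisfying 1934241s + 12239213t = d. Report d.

Euclidean algorithm:
12239213 = 6×1934241 + 633767
1934241 = 3×633767 + 32940
633767 = 19×32940 + 7907
32940 = 4×7907 + 1312
7907 = 6×1312 + 35
1312 = 37×35 + 17
35 = 2×17 + 1
17 = 17×1 + 0
gcd(1934241, 12239213) = 1.
Working backward:
1 = 35 − 2·17
1 = −2·1312 + 75·35
1 = 75·7907 − 452·1312
1 = −452·32940 + 1883·7907
1 = 1883·633767 − 36229·32940
1 = −36229·1934241 + 110570·633767
1 = 110570·12239213 − 699649·1934241
So 1 = (110570)·12239213 + (-699649)·1934241.

1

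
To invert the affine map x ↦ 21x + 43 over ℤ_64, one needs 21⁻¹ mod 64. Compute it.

61

Extended Euclidean algorithm:
64 = 3*21 + 1
21 = 21*1 + 0
The gcd is 1. Working backward:
1 = 64 − 3·21
So 21·(-3) ≡ 1 (mod 64), and -3 ≡ 61 (mod 64).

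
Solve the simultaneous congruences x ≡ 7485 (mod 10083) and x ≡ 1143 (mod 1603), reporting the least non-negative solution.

Write x = 7485 + 10083·k. Then 10083·k ≡ 1143 − 7485 ≡ 70 (mod 1603).
Need 10083⁻¹ mod 1603. Extended Euclid on (1603, 465):
1603 = 3*465 + 208
465 = 2*208 + 49
208 = 4*49 + 12
49 = 4*12 + 1
12 = 12*1 + 0
Back-substitute:
1 = 49 − 4·12
1 = −4·208 + 17·49
1 = 17·465 − 38·208
1 = −38·1603 + 131·465
10083⁻¹ ≡ 131 (mod 1603), so k ≡ 131·70 ≡ 1155 (mod 1603).
x = 7485 + 10083·1155 = 11653350.

11653350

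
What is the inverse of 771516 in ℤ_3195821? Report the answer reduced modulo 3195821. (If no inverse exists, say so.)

708306

gcd(3195821, 771516) by repeated division:
3195821 = 4*771516 + 109757
771516 = 7*109757 + 3217
109757 = 34*3217 + 379
3217 = 8*379 + 185
379 = 2*185 + 9
185 = 20*9 + 5
9 = 1*5 + 4
5 = 1*4 + 1
4 = 4*1 + 0
The gcd is 1. Working backward:
1 = 5 − 4
1 = −9 + 2·5
1 = 2·185 − 41·9
1 = −41·379 + 84·185
1 = 84·3217 − 713·379
1 = −713·109757 + 24326·3217
1 = 24326·771516 − 170995·109757
1 = −170995·3195821 + 708306·771516
So 771516·708306 ≡ 1 (mod 3195821).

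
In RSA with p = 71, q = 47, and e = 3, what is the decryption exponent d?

2147

φ(n) = (p−1)(q−1) = 70·46 = 3220.
Need d with 3·d ≡ 1 (mod 3220). Apply the extended Euclidean algorithm:
3220 = 1073·3 + 1
3 = 3·1 + 0
Back-substitute:
1 = 3220 − 1073·3
So 3·(-1073) ≡ 1 (mod 3220), hence d ≡ -1073 ≡ 2147 (mod 3220).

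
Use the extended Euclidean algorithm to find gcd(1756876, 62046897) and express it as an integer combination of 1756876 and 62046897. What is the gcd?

11

Euclidean algorithm:
62046897 = 35*1756876 + 556237
1756876 = 3*556237 + 88165
556237 = 6*88165 + 27247
88165 = 3*27247 + 6424
27247 = 4*6424 + 1551
6424 = 4*1551 + 220
1551 = 7*220 + 11
220 = 20*11 + 0
gcd(1756876, 62046897) = 11.
Working backward:
11 = 1551 − 7·220
11 = −7·6424 + 29·1551
11 = 29·27247 − 123·6424
11 = −123·88165 + 398·27247
11 = 398·556237 − 2511·88165
11 = −2511·1756876 + 7931·556237
11 = 7931·62046897 − 280096·1756876
So 11 = (7931)·62046897 + (-280096)·1756876.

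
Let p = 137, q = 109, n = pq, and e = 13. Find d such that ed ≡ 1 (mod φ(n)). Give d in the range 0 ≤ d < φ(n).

7909

φ(n) = (p−1)(q−1) = 136·108 = 14688.
Need d with 13·d ≡ 1 (mod 14688). Apply the extended Euclidean algorithm:
14688 = 1129*13 + 11
13 = 1*11 + 2
11 = 5*2 + 1
2 = 2*1 + 0
Back-substitute:
1 = 11 − 5·2
1 = −5·13 + 6·11
1 = 6·14688 − 6779·13
So 13·(-6779) ≡ 1 (mod 14688), hence d ≡ -6779 ≡ 7909 (mod 14688).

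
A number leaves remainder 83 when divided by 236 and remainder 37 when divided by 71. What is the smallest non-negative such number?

16367

Write x = 83 + 236·k. Then 236·k ≡ 37 − 83 ≡ 25 (mod 71).
Need 236⁻¹ mod 71. Extended Euclid on (71, 23):
71 = 3*23 + 2
23 = 11*2 + 1
2 = 2*1 + 0
Back-substitute:
1 = 23 − 11·2
1 = −11·71 + 34·23
236⁻¹ ≡ 34 (mod 71), so k ≡ 34·25 ≡ 69 (mod 71).
x = 83 + 236·69 = 16367.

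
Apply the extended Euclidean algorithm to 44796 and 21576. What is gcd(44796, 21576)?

Repeated division:
44796 = 2·21576 + 1644
21576 = 13·1644 + 204
1644 = 8·204 + 12
204 = 17·12 + 0
gcd(44796, 21576) = 12.
Back-substituting:
12 = 1644 − 8·204
12 = −8·21576 + 105·1644
12 = 105·44796 − 218·21576
So 12 = (105)·44796 + (-218)·21576.

12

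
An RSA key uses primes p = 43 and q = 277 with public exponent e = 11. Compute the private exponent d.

φ(n) = (p−1)(q−1) = 42·276 = 11592.
Need d with 11·d ≡ 1 (mod 11592). Apply the extended Euclidean algorithm:
11592 = 1053*11 + 9
11 = 1*9 + 2
9 = 4*2 + 1
2 = 2*1 + 0
Back-substitute:
1 = 9 − 4·2
1 = −4·11 + 5·9
1 = 5·11592 − 5269·11
So 11·(-5269) ≡ 1 (mod 11592), hence d ≡ -5269 ≡ 6323 (mod 11592).

6323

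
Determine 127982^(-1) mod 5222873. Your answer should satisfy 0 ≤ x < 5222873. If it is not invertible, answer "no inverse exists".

Apply the Euclidean algorithm to 5222873 and 127982:
5222873 = 40*127982 + 103593
127982 = 1*103593 + 24389
103593 = 4*24389 + 6037
24389 = 4*6037 + 241
6037 = 25*241 + 12
241 = 20*12 + 1
12 = 12*1 + 0
The gcd is 1. Working backward:
1 = 241 − 20·12
1 = −20·6037 + 501·241
1 = 501·24389 − 2024·6037
1 = −2024·103593 + 8597·24389
1 = 8597·127982 − 10621·103593
1 = −10621·5222873 + 433437·127982
So 127982·433437 ≡ 1 (mod 5222873).

433437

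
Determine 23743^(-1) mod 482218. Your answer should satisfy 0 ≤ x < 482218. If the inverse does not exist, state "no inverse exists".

gcd(482218, 23743) by repeated division:
482218 = 20·23743 + 7358
23743 = 3·7358 + 1669
7358 = 4·1669 + 682
1669 = 2·682 + 305
682 = 2·305 + 72
305 = 4·72 + 17
72 = 4·17 + 4
17 = 4·4 + 1
4 = 4·1 + 0
The gcd is 1. Working backward:
1 = 17 − 4·4
1 = −4·72 + 17·17
1 = 17·305 − 72·72
1 = −72·682 + 161·305
1 = 161·1669 − 394·682
1 = −394·7358 + 1737·1669
1 = 1737·23743 − 5605·7358
1 = −5605·482218 + 113837·23743
So 23743·113837 ≡ 1 (mod 482218).

113837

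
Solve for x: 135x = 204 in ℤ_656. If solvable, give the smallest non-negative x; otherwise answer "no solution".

468

First find gcd(135, 656):
656 = 4×135 + 116
135 = 1×116 + 19
116 = 6×19 + 2
19 = 9×2 + 1
2 = 2×1 + 0
gcd = 1, so a unique solution mod 656 exists.
Back-substitute for the Bézout coefficients:
1 = 19 − 9·2
1 = −9·116 + 55·19
1 = 55·135 − 64·116
1 = −64·656 + 311·135
So 135·(311) ≡ 1 (mod 656), giving 135⁻¹ ≡ 311.
x ≡ 135⁻¹·204 ≡ 311·204 ≡ 468 (mod 656).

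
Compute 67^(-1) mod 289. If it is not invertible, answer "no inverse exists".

220

gcd(289, 67) by repeated division:
289 = 4*67 + 21
67 = 3*21 + 4
21 = 5*4 + 1
4 = 4*1 + 0
Since gcd(67, 289) = 1, back-substitute to write 1 as a combination:
1 = 21 − 5·4
1 = −5·67 + 16·21
1 = 16·289 − 69·67
So 67·(-69) ≡ 1 (mod 289), and -69 ≡ 220 (mod 289).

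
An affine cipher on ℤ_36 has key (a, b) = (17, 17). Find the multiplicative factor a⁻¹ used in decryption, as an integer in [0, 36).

Apply the Euclidean algorithm to 36 and 17:
36 = 2×17 + 2
17 = 8×2 + 1
2 = 2×1 + 0
The gcd is 1. Working backward:
1 = 17 − 8·2
1 = −8·36 + 17·17
So 17·17 ≡ 1 (mod 36).

17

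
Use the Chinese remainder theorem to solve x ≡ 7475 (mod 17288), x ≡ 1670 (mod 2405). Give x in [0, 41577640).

Write x = 7475 + 17288·k. Then 17288·k ≡ 1670 − 7475 ≡ 1410 (mod 2405).
Need 17288⁻¹ mod 2405. Extended Euclid on (2405, 453):
2405 = 5×453 + 140
453 = 3×140 + 33
140 = 4×33 + 8
33 = 4×8 + 1
8 = 8×1 + 0
Back-substitute:
1 = 33 − 4·8
1 = −4·140 + 17·33
1 = 17·453 − 55·140
1 = −55·2405 + 292·453
17288⁻¹ ≡ 292 (mod 2405), so k ≡ 292·1410 ≡ 465 (mod 2405).
x = 7475 + 17288·465 = 8046395.

8046395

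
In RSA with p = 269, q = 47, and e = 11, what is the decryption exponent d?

4483

φ(n) = (p−1)(q−1) = 268·46 = 12328.
Need d with 11·d ≡ 1 (mod 12328). Apply the extended Euclidean algorithm:
12328 = 1120*11 + 8
11 = 1*8 + 3
8 = 2*3 + 2
3 = 1*2 + 1
2 = 2*1 + 0
Back-substitute:
1 = 3 − 2
1 = −8 + 3·3
1 = 3·11 − 4·8
1 = −4·12328 + 4483·11
So 11·4483 ≡ 1 (mod 12328), hence d = 4483.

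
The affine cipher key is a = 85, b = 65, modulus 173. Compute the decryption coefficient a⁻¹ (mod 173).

Run Euclid on (173, 85):
173 = 2*85 + 3
85 = 28*3 + 1
3 = 3*1 + 0
Since gcd(85, 173) = 1, back-substitute to write 1 as a combination:
1 = 85 − 28·3
1 = −28·173 + 57·85
So 85·57 ≡ 1 (mod 173).

57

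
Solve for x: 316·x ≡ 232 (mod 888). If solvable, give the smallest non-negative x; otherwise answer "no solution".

First find gcd(316, 888):
888 = 2×316 + 256
316 = 1×256 + 60
256 = 4×60 + 16
60 = 3×16 + 12
16 = 1×12 + 4
12 = 3×4 + 0
gcd = 4 and 4 | 232, so solutions exist. Divide through by 4: 79x ≡ 58 (mod 222).
Now find 79⁻¹ mod 222:
222 = 2×79 + 64
79 = 1×64 + 15
64 = 4×15 + 4
15 = 3×4 + 3
4 = 1×3 + 1
3 = 3×1 + 0
Back-substitute:
1 = 4 − 3
1 = −15 + 4·4
1 = 4·64 − 17·15
1 = −17·79 + 21·64
1 = 21·222 − 59·79
So 79·(-59) ≡ 1 (mod 222), i.e. 79⁻¹ ≡ 163.
Then x ≡ 163·58 ≡ 130 (mod 222); the smallest non-negative solution is x = 130.

130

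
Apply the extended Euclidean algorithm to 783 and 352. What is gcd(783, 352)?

Repeated division:
783 = 2×352 + 79
352 = 4×79 + 36
79 = 2×36 + 7
36 = 5×7 + 1
7 = 7×1 + 0
gcd(783, 352) = 1.
Working backward:
1 = 36 − 5·7
1 = −5·79 + 11·36
1 = 11·352 − 49·79
1 = −49·783 + 109·352
So 1 = (-49)·783 + (109)·352.

1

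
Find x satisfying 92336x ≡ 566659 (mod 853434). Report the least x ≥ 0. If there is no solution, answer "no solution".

no solution

gcd(92336, 853434):
853434 = 9×92336 + 22410
92336 = 4×22410 + 2696
22410 = 8×2696 + 842
2696 = 3×842 + 170
842 = 4×170 + 162
170 = 1×162 + 8
162 = 20×8 + 2
8 = 4×2 + 0
gcd = 2, but 2 ∤ 566659, so the congruence has no solution.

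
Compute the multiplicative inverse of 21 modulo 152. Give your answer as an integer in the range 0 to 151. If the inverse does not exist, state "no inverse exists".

gcd(152, 21) by repeated division:
152 = 7×21 + 5
21 = 4×5 + 1
5 = 5×1 + 0
gcd = 1, so the inverse exists. Back-substitute:
1 = 21 − 4·5
1 = −4·152 + 29·21
So 21·29 ≡ 1 (mod 152).

29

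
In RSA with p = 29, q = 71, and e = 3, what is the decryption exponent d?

φ(n) = (p−1)(q−1) = 28·70 = 1960.
Need d with 3·d ≡ 1 (mod 1960). Apply the extended Euclidean algorithm:
1960 = 653×3 + 1
3 = 3×1 + 0
Back-substitute:
1 = 1960 − 653·3
So 3·(-653) ≡ 1 (mod 1960), hence d ≡ -653 ≡ 1307 (mod 1960).

1307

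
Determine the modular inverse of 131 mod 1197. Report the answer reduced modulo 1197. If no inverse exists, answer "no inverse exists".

731

Run Euclid on (1197, 131):
1197 = 9·131 + 18
131 = 7·18 + 5
18 = 3·5 + 3
5 = 1·3 + 2
3 = 1·2 + 1
2 = 2·1 + 0
The gcd is 1. Working backward:
1 = 3 − 2
1 = −5 + 2·3
1 = 2·18 − 7·5
1 = −7·131 + 51·18
1 = 51·1197 − 466·131
Hence 131⁻¹ ≡ -466 ≡ 731 (mod 1197).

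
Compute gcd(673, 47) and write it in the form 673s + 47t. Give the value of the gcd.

Apply Euclid's algorithm to 673 and 47:
673 = 14×47 + 15
47 = 3×15 + 2
15 = 7×2 + 1
2 = 2×1 + 0
gcd(673, 47) = 1.
Back-substituting:
1 = 15 − 7·2
1 = −7·47 + 22·15
1 = 22·673 − 315·47
So 1 = (22)·673 + (-315)·47.

1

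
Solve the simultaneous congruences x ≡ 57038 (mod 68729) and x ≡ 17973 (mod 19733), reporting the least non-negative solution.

Write x = 57038 + 68729·k. Then 68729·k ≡ 17973 − 57038 ≡ 401 (mod 19733).
Need 68729⁻¹ mod 19733. Extended Euclid on (19733, 9530):
19733 = 2·9530 + 673
9530 = 14·673 + 108
673 = 6·108 + 25
108 = 4·25 + 8
25 = 3·8 + 1
8 = 8·1 + 0
Back-substitute:
1 = 25 − 3·8
1 = −3·108 + 13·25
1 = 13·673 − 81·108
1 = −81·9530 + 1147·673
1 = 1147·19733 − 2375·9530
68729⁻¹ ≡ 17358 (mod 19733), so k ≡ 17358·401 ≡ 14542 (mod 19733).
x = 57038 + 68729·14542 = 999514156.

999514156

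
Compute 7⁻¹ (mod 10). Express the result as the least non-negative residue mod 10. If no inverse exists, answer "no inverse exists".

Extended Euclidean algorithm:
10 = 1·7 + 3
7 = 2·3 + 1
3 = 3·1 + 0
Since gcd(7, 10) = 1, back-substitute to write 1 as a combination:
1 = 7 − 2·3
1 = −2·10 + 3·7
So 7·3 ≡ 1 (mod 10).

3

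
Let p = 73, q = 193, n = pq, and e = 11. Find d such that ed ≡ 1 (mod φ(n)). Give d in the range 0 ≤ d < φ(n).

φ(n) = (p−1)(q−1) = 72·192 = 13824.
Need d with 11·d ≡ 1 (mod 13824). Apply the extended Euclidean algorithm:
13824 = 1256*11 + 8
11 = 1*8 + 3
8 = 2*3 + 2
3 = 1*2 + 1
2 = 2*1 + 0
Back-substitute:
1 = 3 − 2
1 = −8 + 3·3
1 = 3·11 − 4·8
1 = −4·13824 + 5027·11
So 11·5027 ≡ 1 (mod 13824), hence d = 5027.

5027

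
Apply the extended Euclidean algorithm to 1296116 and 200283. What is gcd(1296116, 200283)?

1

Repeated division:
1296116 = 6·200283 + 94418
200283 = 2·94418 + 11447
94418 = 8·11447 + 2842
11447 = 4·2842 + 79
2842 = 35·79 + 77
79 = 1·77 + 2
77 = 38·2 + 1
2 = 2·1 + 0
gcd(1296116, 200283) = 1.
Express as a combination:
1 = 77 − 38·2
1 = −38·79 + 39·77
1 = 39·2842 − 1403·79
1 = −1403·11447 + 5651·2842
1 = 5651·94418 − 46611·11447
1 = −46611·200283 + 98873·94418
1 = 98873·1296116 − 639849·200283
So 1 = (98873)·1296116 + (-639849)·200283.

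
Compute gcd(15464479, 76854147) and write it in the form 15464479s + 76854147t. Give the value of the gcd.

Repeated division:
76854147 = 4×15464479 + 14996231
15464479 = 1×14996231 + 468248
14996231 = 32×468248 + 12295
468248 = 38×12295 + 1038
12295 = 11×1038 + 877
1038 = 1×877 + 161
877 = 5×161 + 72
161 = 2×72 + 17
72 = 4×17 + 4
17 = 4×4 + 1
4 = 4×1 + 0
gcd(15464479, 76854147) = 1.
Back-substituting:
1 = 17 − 4·4
1 = −4·72 + 17·17
1 = 17·161 − 38·72
1 = −38·877 + 207·161
1 = 207·1038 − 245·877
1 = −245·12295 + 2902·1038
1 = 2902·468248 − 110521·12295
1 = −110521·14996231 + 3539574·468248
1 = 3539574·15464479 − 3650095·14996231
1 = −3650095·76854147 + 18139954·15464479
So 1 = (-3650095)·76854147 + (18139954)·15464479.

1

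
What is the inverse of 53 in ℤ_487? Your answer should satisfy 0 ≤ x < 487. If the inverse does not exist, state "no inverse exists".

Extended Euclidean algorithm:
487 = 9×53 + 10
53 = 5×10 + 3
10 = 3×3 + 1
3 = 3×1 + 0
gcd = 1, so the inverse exists. Back-substitute:
1 = 10 − 3·3
1 = −3·53 + 16·10
1 = 16·487 − 147·53
So 53·(-147) ≡ 1 (mod 487), and -147 ≡ 340 (mod 487).

340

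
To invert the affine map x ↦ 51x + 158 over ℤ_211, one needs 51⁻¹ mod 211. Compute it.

120

Run Euclid on (211, 51):
211 = 4·51 + 7
51 = 7·7 + 2
7 = 3·2 + 1
2 = 2·1 + 0
gcd = 1, so the inverse exists. Back-substitute:
1 = 7 − 3·2
1 = −3·51 + 22·7
1 = 22·211 − 91·51
Thus 51·(-91) ≡ 1 (mod 211); reducing, -91 mod 211 = 120.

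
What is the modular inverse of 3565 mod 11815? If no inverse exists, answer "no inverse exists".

no inverse exists

Euclidean algorithm on 11815, 3565:
11815 = 3×3565 + 1120
3565 = 3×1120 + 205
1120 = 5×205 + 95
205 = 2×95 + 15
95 = 6×15 + 5
15 = 3×5 + 0
Since gcd = 5 > 1, 3565 is not a unit mod 11815.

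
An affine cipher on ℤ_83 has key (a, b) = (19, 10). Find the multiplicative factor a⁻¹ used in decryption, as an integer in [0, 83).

35

Run Euclid on (83, 19):
83 = 4·19 + 7
19 = 2·7 + 5
7 = 1·5 + 2
5 = 2·2 + 1
2 = 2·1 + 0
The gcd is 1. Working backward:
1 = 5 − 2·2
1 = −2·7 + 3·5
1 = 3·19 − 8·7
1 = −8·83 + 35·19
So 19·35 ≡ 1 (mod 83).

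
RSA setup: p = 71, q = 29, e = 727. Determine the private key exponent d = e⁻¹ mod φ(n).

1623

φ(n) = (p−1)(q−1) = 70·28 = 1960.
Need d with 727·d ≡ 1 (mod 1960). Apply the extended Euclidean algorithm:
1960 = 2×727 + 506
727 = 1×506 + 221
506 = 2×221 + 64
221 = 3×64 + 29
64 = 2×29 + 6
29 = 4×6 + 5
6 = 1×5 + 1
5 = 5×1 + 0
Back-substitute:
1 = 6 − 5
1 = −29 + 5·6
1 = 5·64 − 11·29
1 = −11·221 + 38·64
1 = 38·506 − 87·221
1 = −87·727 + 125·506
1 = 125·1960 − 337·727
So 727·(-337) ≡ 1 (mod 1960), hence d ≡ -337 ≡ 1623 (mod 1960).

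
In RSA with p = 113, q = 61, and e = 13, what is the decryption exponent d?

517

φ(n) = (p−1)(q−1) = 112·60 = 6720.
Need d with 13·d ≡ 1 (mod 6720). Apply the extended Euclidean algorithm:
6720 = 516*13 + 12
13 = 1*12 + 1
12 = 12*1 + 0
Back-substitute:
1 = 13 − 12
1 = −6720 + 517·13
So 13·517 ≡ 1 (mod 6720), hence d = 517.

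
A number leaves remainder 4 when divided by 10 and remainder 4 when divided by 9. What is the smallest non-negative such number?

Write x = 4 + 10·k. Then 10·k ≡ 4 − 4 ≡ 0 (mod 9).
Need 10⁻¹ mod 9. Extended Euclid on (9, 1):
9 = 9*1 + 0
10⁻¹ ≡ 1 (mod 9), so k ≡ 1·0 ≡ 0 (mod 9).
x = 4 + 10·0 = 4.

4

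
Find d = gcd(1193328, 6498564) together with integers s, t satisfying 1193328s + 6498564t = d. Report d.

Euclidean algorithm:
6498564 = 5×1193328 + 531924
1193328 = 2×531924 + 129480
531924 = 4×129480 + 14004
129480 = 9×14004 + 3444
14004 = 4×3444 + 228
3444 = 15×228 + 24
228 = 9×24 + 12
24 = 2×12 + 0
gcd(1193328, 6498564) = 12.
Express as a combination:
12 = 228 − 9·24
12 = −9·3444 + 136·228
12 = 136·14004 − 553·3444
12 = −553·129480 + 5113·14004
12 = 5113·531924 − 21005·129480
12 = −21005·1193328 + 47123·531924
12 = 47123·6498564 − 256620·1193328
So 12 = (47123)·6498564 + (-256620)·1193328.

12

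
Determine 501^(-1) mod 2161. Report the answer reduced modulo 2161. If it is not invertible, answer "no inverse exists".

1225

Extended Euclidean algorithm:
2161 = 4*501 + 157
501 = 3*157 + 30
157 = 5*30 + 7
30 = 4*7 + 2
7 = 3*2 + 1
2 = 2*1 + 0
Since gcd(501, 2161) = 1, back-substitute to write 1 as a combination:
1 = 7 − 3·2
1 = −3·30 + 13·7
1 = 13·157 − 68·30
1 = −68·501 + 217·157
1 = 217·2161 − 936·501
Hence 501⁻¹ ≡ -936 ≡ 1225 (mod 2161).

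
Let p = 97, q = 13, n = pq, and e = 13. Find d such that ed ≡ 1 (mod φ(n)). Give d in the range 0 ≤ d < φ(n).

φ(n) = (p−1)(q−1) = 96·12 = 1152.
Need d with 13·d ≡ 1 (mod 1152). Apply the extended Euclidean algorithm:
1152 = 88*13 + 8
13 = 1*8 + 5
8 = 1*5 + 3
5 = 1*3 + 2
3 = 1*2 + 1
2 = 2*1 + 0
Back-substitute:
1 = 3 − 2
1 = −5 + 2·3
1 = 2·8 − 3·5
1 = −3·13 + 5·8
1 = 5·1152 − 443·13
So 13·(-443) ≡ 1 (mod 1152), hence d ≡ -443 ≡ 709 (mod 1152).

709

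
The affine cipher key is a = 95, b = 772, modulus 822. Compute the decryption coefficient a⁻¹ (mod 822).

Run Euclid on (822, 95):
822 = 8×95 + 62
95 = 1×62 + 33
62 = 1×33 + 29
33 = 1×29 + 4
29 = 7×4 + 1
4 = 4×1 + 0
gcd = 1, so the inverse exists. Back-substitute:
1 = 29 − 7·4
1 = −7·33 + 8·29
1 = 8·62 − 15·33
1 = −15·95 + 23·62
1 = 23·822 − 199·95
So 95·(-199) ≡ 1 (mod 822), and -199 ≡ 623 (mod 822).

623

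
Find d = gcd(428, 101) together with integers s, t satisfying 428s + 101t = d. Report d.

Repeated division:
428 = 4·101 + 24
101 = 4·24 + 5
24 = 4·5 + 4
5 = 1·4 + 1
4 = 4·1 + 0
gcd(428, 101) = 1.
Working backward:
1 = 5 − 4
1 = −24 + 5·5
1 = 5·101 − 21·24
1 = −21·428 + 89·101
So 1 = (-21)·428 + (89)·101.

1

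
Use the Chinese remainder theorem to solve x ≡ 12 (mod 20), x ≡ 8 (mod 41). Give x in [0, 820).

172

Write x = 12 + 20·k. Then 20·k ≡ 8 − 12 ≡ 37 (mod 41).
Need 20⁻¹ mod 41. Extended Euclid on (41, 20):
41 = 2·20 + 1
20 = 20·1 + 0
Back-substitute:
1 = 41 − 2·20
20⁻¹ ≡ 39 (mod 41), so k ≡ 39·37 ≡ 8 (mod 41).
x = 12 + 20·8 = 172.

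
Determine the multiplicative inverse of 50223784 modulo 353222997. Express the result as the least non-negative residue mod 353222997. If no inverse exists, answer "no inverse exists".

68452603

gcd(353222997, 50223784) by repeated division:
353222997 = 7·50223784 + 1656509
50223784 = 30·1656509 + 528514
1656509 = 3·528514 + 70967
528514 = 7·70967 + 31745
70967 = 2·31745 + 7477
31745 = 4·7477 + 1837
7477 = 4·1837 + 129
1837 = 14·129 + 31
129 = 4·31 + 5
31 = 6·5 + 1
5 = 5·1 + 0
gcd = 1, so the inverse exists. Back-substitute:
1 = 31 − 6·5
1 = −6·129 + 25·31
1 = 25·1837 − 356·129
1 = −356·7477 + 1449·1837
1 = 1449·31745 − 6152·7477
1 = −6152·70967 + 13753·31745
1 = 13753·528514 − 102423·70967
1 = −102423·1656509 + 321022·528514
1 = 321022·50223784 − 9733083·1656509
1 = −9733083·353222997 + 68452603·50223784
So 50223784·68452603 ≡ 1 (mod 353222997).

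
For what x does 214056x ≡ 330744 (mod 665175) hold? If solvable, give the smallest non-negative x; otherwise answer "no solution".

80274

First find gcd(214056, 665175):
665175 = 3*214056 + 23007
214056 = 9*23007 + 6993
23007 = 3*6993 + 2028
6993 = 3*2028 + 909
2028 = 2*909 + 210
909 = 4*210 + 69
210 = 3*69 + 3
69 = 23*3 + 0
gcd = 3 and 3 | 330744, so solutions exist. Divide through by 3: 71352x ≡ 110248 (mod 221725).
Now find 71352⁻¹ mod 221725:
221725 = 3*71352 + 7669
71352 = 9*7669 + 2331
7669 = 3*2331 + 676
2331 = 3*676 + 303
676 = 2*303 + 70
303 = 4*70 + 23
70 = 3*23 + 1
23 = 23*1 + 0
Back-substitute:
1 = 70 − 3·23
1 = −3·303 + 13·70
1 = 13·676 − 29·303
1 = −29·2331 + 100·676
1 = 100·7669 − 329·2331
1 = −329·71352 + 3061·7669
1 = 3061·221725 − 9512·71352
So 71352·(-9512) ≡ 1 (mod 221725), i.e. 71352⁻¹ ≡ 212213.
Then x ≡ 212213·110248 ≡ 80274 (mod 221725); the smallest non-negative solution is x = 80274.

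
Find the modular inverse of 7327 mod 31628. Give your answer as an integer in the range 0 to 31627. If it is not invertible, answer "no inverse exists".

29215

Extended Euclidean algorithm:
31628 = 4*7327 + 2320
7327 = 3*2320 + 367
2320 = 6*367 + 118
367 = 3*118 + 13
118 = 9*13 + 1
13 = 13*1 + 0
gcd = 1, so the inverse exists. Back-substitute:
1 = 118 − 9·13
1 = −9·367 + 28·118
1 = 28·2320 − 177·367
1 = −177·7327 + 559·2320
1 = 559·31628 − 2413·7327
So 7327·(-2413) ≡ 1 (mod 31628), and -2413 ≡ 29215 (mod 31628).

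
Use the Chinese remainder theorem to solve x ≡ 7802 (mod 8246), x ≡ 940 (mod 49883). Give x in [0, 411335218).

Write x = 7802 + 8246·k. Then 8246·k ≡ 940 − 7802 ≡ 43021 (mod 49883).
Need 8246⁻¹ mod 49883. Extended Euclid on (49883, 8246):
49883 = 6·8246 + 407
8246 = 20·407 + 106
407 = 3·106 + 89
106 = 1·89 + 17
89 = 5·17 + 4
17 = 4·4 + 1
4 = 4·1 + 0
Back-substitute:
1 = 17 − 4·4
1 = −4·89 + 21·17
1 = 21·106 − 25·89
1 = −25·407 + 96·106
1 = 96·8246 − 1945·407
1 = −1945·49883 + 11766·8246
8246⁻¹ ≡ 11766 (mod 49883), so k ≡ 11766·43021 ≡ 22285 (mod 49883).
x = 7802 + 8246·22285 = 183769912.

183769912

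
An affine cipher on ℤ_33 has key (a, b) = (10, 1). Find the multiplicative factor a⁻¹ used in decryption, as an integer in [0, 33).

gcd(33, 10) by repeated division:
33 = 3*10 + 3
10 = 3*3 + 1
3 = 3*1 + 0
The gcd is 1. Working backward:
1 = 10 − 3·3
1 = −3·33 + 10·10
So 10·10 ≡ 1 (mod 33).

10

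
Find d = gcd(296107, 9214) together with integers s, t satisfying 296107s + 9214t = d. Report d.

Repeated division:
296107 = 32*9214 + 1259
9214 = 7*1259 + 401
1259 = 3*401 + 56
401 = 7*56 + 9
56 = 6*9 + 2
9 = 4*2 + 1
2 = 2*1 + 0
gcd(296107, 9214) = 1.
Express as a combination:
1 = 9 − 4·2
1 = −4·56 + 25·9
1 = 25·401 − 179·56
1 = −179·1259 + 562·401
1 = 562·9214 − 4113·1259
1 = −4113·296107 + 132178·9214
So 1 = (-4113)·296107 + (132178)·9214.

1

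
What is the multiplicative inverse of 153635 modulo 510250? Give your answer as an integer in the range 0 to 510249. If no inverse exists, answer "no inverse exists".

no inverse exists

Compute gcd(153635, 510250):
510250 = 3×153635 + 49345
153635 = 3×49345 + 5600
49345 = 8×5600 + 4545
5600 = 1×4545 + 1055
4545 = 4×1055 + 325
1055 = 3×325 + 80
325 = 4×80 + 5
80 = 16×5 + 0
The gcd is 5, not 1, hence no inverse exists.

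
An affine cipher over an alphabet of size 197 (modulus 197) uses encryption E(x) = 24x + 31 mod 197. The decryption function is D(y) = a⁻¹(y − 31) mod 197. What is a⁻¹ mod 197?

Run Euclid on (197, 24):
197 = 8×24 + 5
24 = 4×5 + 4
5 = 1×4 + 1
4 = 4×1 + 0
Since gcd(24, 197) = 1, back-substitute to write 1 as a combination:
1 = 5 − 4
1 = −24 + 5·5
1 = 5·197 − 41·24
Thus 24·(-41) ≡ 1 (mod 197); reducing, -41 mod 197 = 156.

156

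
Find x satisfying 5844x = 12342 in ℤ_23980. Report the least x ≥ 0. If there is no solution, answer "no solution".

gcd(5844, 23980):
23980 = 4*5844 + 604
5844 = 9*604 + 408
604 = 1*408 + 196
408 = 2*196 + 16
196 = 12*16 + 4
16 = 4*4 + 0
gcd = 4, but 4 ∤ 12342, so the congruence has no solution.

no solution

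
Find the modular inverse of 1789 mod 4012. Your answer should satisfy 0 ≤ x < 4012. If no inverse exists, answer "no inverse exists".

2801

Apply the Euclidean algorithm to 4012 and 1789:
4012 = 2*1789 + 434
1789 = 4*434 + 53
434 = 8*53 + 10
53 = 5*10 + 3
10 = 3*3 + 1
3 = 3*1 + 0
The gcd is 1. Working backward:
1 = 10 − 3·3
1 = −3·53 + 16·10
1 = 16·434 − 131·53
1 = −131·1789 + 540·434
1 = 540·4012 − 1211·1789
Hence 1789⁻¹ ≡ -1211 ≡ 2801 (mod 4012).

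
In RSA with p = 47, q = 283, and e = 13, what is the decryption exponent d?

6985

φ(n) = (p−1)(q−1) = 46·282 = 12972.
Need d with 13·d ≡ 1 (mod 12972). Apply the extended Euclidean algorithm:
12972 = 997·13 + 11
13 = 1·11 + 2
11 = 5·2 + 1
2 = 2·1 + 0
Back-substitute:
1 = 11 − 5·2
1 = −5·13 + 6·11
1 = 6·12972 − 5987·13
So 13·(-5987) ≡ 1 (mod 12972), hence d ≡ -5987 ≡ 6985 (mod 12972).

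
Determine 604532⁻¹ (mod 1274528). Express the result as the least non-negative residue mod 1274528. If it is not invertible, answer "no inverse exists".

Compute gcd(604532, 1274528):
1274528 = 2·604532 + 65464
604532 = 9·65464 + 15356
65464 = 4·15356 + 4040
15356 = 3·4040 + 3236
4040 = 1·3236 + 804
3236 = 4·804 + 20
804 = 40·20 + 4
20 = 5·4 + 0
The gcd is 4, not 1, hence no inverse exists.

no inverse exists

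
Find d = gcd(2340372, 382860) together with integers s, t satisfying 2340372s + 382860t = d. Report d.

12

Repeated division:
2340372 = 6*382860 + 43212
382860 = 8*43212 + 37164
43212 = 1*37164 + 6048
37164 = 6*6048 + 876
6048 = 6*876 + 792
876 = 1*792 + 84
792 = 9*84 + 36
84 = 2*36 + 12
36 = 3*12 + 0
gcd(2340372, 382860) = 12.
Back-substituting:
12 = 84 − 2·36
12 = −2·792 + 19·84
12 = 19·876 − 21·792
12 = −21·6048 + 145·876
12 = 145·37164 − 891·6048
12 = −891·43212 + 1036·37164
12 = 1036·382860 − 9179·43212
12 = −9179·2340372 + 56110·382860
So 12 = (-9179)·2340372 + (56110)·382860.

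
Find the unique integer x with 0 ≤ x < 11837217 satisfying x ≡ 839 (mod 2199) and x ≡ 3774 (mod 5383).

Write x = 839 + 2199·k. Then 2199·k ≡ 3774 − 839 ≡ 2935 (mod 5383).
Need 2199⁻¹ mod 5383. Extended Euclid on (5383, 2199):
5383 = 2×2199 + 985
2199 = 2×985 + 229
985 = 4×229 + 69
229 = 3×69 + 22
69 = 3×22 + 3
22 = 7×3 + 1
3 = 3×1 + 0
Back-substitute:
1 = 22 − 7·3
1 = −7·69 + 22·22
1 = 22·229 − 73·69
1 = −73·985 + 314·229
1 = 314·2199 − 701·985
1 = −701·5383 + 1716·2199
2199⁻¹ ≡ 1716 (mod 5383), so k ≡ 1716·2935 ≡ 3355 (mod 5383).
x = 839 + 2199·3355 = 7378484.

7378484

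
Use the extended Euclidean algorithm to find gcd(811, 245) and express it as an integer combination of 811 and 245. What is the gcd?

Euclidean algorithm:
811 = 3·245 + 76
245 = 3·76 + 17
76 = 4·17 + 8
17 = 2·8 + 1
8 = 8·1 + 0
gcd(811, 245) = 1.
Back-substituting:
1 = 17 − 2·8
1 = −2·76 + 9·17
1 = 9·245 − 29·76
1 = −29·811 + 96·245
So 1 = (-29)·811 + (96)·245.

1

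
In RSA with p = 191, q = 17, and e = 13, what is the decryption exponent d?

1637

φ(n) = (p−1)(q−1) = 190·16 = 3040.
Need d with 13·d ≡ 1 (mod 3040). Apply the extended Euclidean algorithm:
3040 = 233·13 + 11
13 = 1·11 + 2
11 = 5·2 + 1
2 = 2·1 + 0
Back-substitute:
1 = 11 − 5·2
1 = −5·13 + 6·11
1 = 6·3040 − 1403·13
So 13·(-1403) ≡ 1 (mod 3040), hence d ≡ -1403 ≡ 1637 (mod 3040).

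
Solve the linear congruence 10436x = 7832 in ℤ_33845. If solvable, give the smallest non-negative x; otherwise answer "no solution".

First find gcd(10436, 33845):
33845 = 3·10436 + 2537
10436 = 4·2537 + 288
2537 = 8·288 + 233
288 = 1·233 + 55
233 = 4·55 + 13
55 = 4·13 + 3
13 = 4·3 + 1
3 = 3·1 + 0
gcd = 1, so a unique solution mod 33845 exists.
Back-substitute for the Bézout coefficients:
1 = 13 − 4·3
1 = −4·55 + 17·13
1 = 17·233 − 72·55
1 = −72·288 + 89·233
1 = 89·2537 − 784·288
1 = −784·10436 + 3225·2537
1 = 3225·33845 − 10459·10436
So 10436·(-10459) ≡ 1 (mod 33845), giving 10436⁻¹ ≡ 23386.
x ≡ 10436⁻¹·7832 ≡ 23386·7832 ≡ 23857 (mod 33845).

23857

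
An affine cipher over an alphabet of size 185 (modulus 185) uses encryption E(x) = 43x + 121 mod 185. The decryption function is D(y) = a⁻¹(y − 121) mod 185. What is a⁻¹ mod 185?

Run Euclid on (185, 43):
185 = 4×43 + 13
43 = 3×13 + 4
13 = 3×4 + 1
4 = 4×1 + 0
Since gcd(43, 185) = 1, back-substitute to write 1 as a combination:
1 = 13 − 3·4
1 = −3·43 + 10·13
1 = 10·185 − 43·43
Thus 43·(-43) ≡ 1 (mod 185); reducing, -43 mod 185 = 142.

142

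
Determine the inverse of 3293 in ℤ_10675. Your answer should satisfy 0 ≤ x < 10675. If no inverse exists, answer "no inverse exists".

Apply the Euclidean algorithm to 10675 and 3293:
10675 = 3×3293 + 796
3293 = 4×796 + 109
796 = 7×109 + 33
109 = 3×33 + 10
33 = 3×10 + 3
10 = 3×3 + 1
3 = 3×1 + 0
Since gcd(3293, 10675) = 1, back-substitute to write 1 as a combination:
1 = 10 − 3·3
1 = −3·33 + 10·10
1 = 10·109 − 33·33
1 = −33·796 + 241·109
1 = 241·3293 − 997·796
1 = −997·10675 + 3232·3293
So 3293·3232 ≡ 1 (mod 10675).

3232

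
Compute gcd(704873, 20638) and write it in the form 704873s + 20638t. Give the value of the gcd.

Apply Euclid's algorithm to 704873 and 20638:
704873 = 34×20638 + 3181
20638 = 6×3181 + 1552
3181 = 2×1552 + 77
1552 = 20×77 + 12
77 = 6×12 + 5
12 = 2×5 + 2
5 = 2×2 + 1
2 = 2×1 + 0
gcd(704873, 20638) = 1.
Working backward:
1 = 5 − 2·2
1 = −2·12 + 5·5
1 = 5·77 − 32·12
1 = −32·1552 + 645·77
1 = 645·3181 − 1322·1552
1 = −1322·20638 + 8577·3181
1 = 8577·704873 − 292940·20638
So 1 = (8577)·704873 + (-292940)·20638.

1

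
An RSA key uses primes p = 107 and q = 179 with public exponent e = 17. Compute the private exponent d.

φ(n) = (p−1)(q−1) = 106·178 = 18868.
Need d with 17·d ≡ 1 (mod 18868). Apply the extended Euclidean algorithm:
18868 = 1109×17 + 15
17 = 1×15 + 2
15 = 7×2 + 1
2 = 2×1 + 0
Back-substitute:
1 = 15 − 7·2
1 = −7·17 + 8·15
1 = 8·18868 − 8879·17
So 17·(-8879) ≡ 1 (mod 18868), hence d ≡ -8879 ≡ 9989 (mod 18868).

9989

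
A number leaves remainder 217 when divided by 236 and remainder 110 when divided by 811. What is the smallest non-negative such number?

179341

Write x = 217 + 236·k. Then 236·k ≡ 110 − 217 ≡ 704 (mod 811).
Need 236⁻¹ mod 811. Extended Euclid on (811, 236):
811 = 3*236 + 103
236 = 2*103 + 30
103 = 3*30 + 13
30 = 2*13 + 4
13 = 3*4 + 1
4 = 4*1 + 0
Back-substitute:
1 = 13 − 3·4
1 = −3·30 + 7·13
1 = 7·103 − 24·30
1 = −24·236 + 55·103
1 = 55·811 − 189·236
236⁻¹ ≡ 622 (mod 811), so k ≡ 622·704 ≡ 759 (mod 811).
x = 217 + 236·759 = 179341.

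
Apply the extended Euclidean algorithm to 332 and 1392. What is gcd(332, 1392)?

4

Apply Euclid's algorithm to 1392 and 332:
1392 = 4*332 + 64
332 = 5*64 + 12
64 = 5*12 + 4
12 = 3*4 + 0
gcd(332, 1392) = 4.
Working backward:
4 = 64 − 5·12
4 = −5·332 + 26·64
4 = 26·1392 − 109·332
So 4 = (26)·1392 + (-109)·332.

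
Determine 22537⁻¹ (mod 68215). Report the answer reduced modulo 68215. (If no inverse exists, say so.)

51613

gcd(68215, 22537) by repeated division:
68215 = 3×22537 + 604
22537 = 37×604 + 189
604 = 3×189 + 37
189 = 5×37 + 4
37 = 9×4 + 1
4 = 4×1 + 0
gcd = 1, so the inverse exists. Back-substitute:
1 = 37 − 9·4
1 = −9·189 + 46·37
1 = 46·604 − 147·189
1 = −147·22537 + 5485·604
1 = 5485·68215 − 16602·22537
So 22537·(-16602) ≡ 1 (mod 68215), and -16602 ≡ 51613 (mod 68215).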